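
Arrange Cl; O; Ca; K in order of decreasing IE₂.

O > K > Cl > Ca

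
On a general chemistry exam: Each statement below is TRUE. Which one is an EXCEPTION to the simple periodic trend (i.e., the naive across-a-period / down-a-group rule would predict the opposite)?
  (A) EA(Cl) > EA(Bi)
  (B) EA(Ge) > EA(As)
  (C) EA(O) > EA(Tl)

The general trend: electron affinity increases across a period and decreases down a group.
(A) Cl (period 3, group 17) vs Bi (period 6, group 15): the stated order agrees with the simple trend.
(B) Ge (period 4, group 14) vs As (period 4, group 15): the stated order contradicts the simple trend.
(C) O (period 2, group 16) vs Tl (period 6, group 13): the stated order agrees with the simple trend.
The exception is (B): adding an electron to As's half-filled 4p³ is unfavourable, so Ge (4p²) has the more exothermic EA.

(B)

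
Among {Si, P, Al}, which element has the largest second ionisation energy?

IE_2 is the cost of taking one more electron from the +1 cation: Si⁺ still has 3 valence electrons; P⁺ still has 4 valence electrons; Al⁺ still has 2 valence electrons.
All are still removing valence electrons, so compare the +1 ions as you would atoms: IE_2 generally rises across a period (higher Z_eff) and falls down a group (larger shell), subject to the usual subshell exceptions.
Valence configurations: Si⁺ [Ne]3s²3p¹, P⁺ [Ne]3s²3p², Al⁺ [Ne]3s².
Si⁺ loses a lone 3p electron whereas Al⁺ must break into a filled 3s² pair, so IE_2(Al) > IE_2(Si) even though Si has the higher nuclear charge.
Tabulated IE_2 (kJ/mol): Si 1577, P 1907, Al 1817.
Putting it together, IE_2: Si < Al < P.

P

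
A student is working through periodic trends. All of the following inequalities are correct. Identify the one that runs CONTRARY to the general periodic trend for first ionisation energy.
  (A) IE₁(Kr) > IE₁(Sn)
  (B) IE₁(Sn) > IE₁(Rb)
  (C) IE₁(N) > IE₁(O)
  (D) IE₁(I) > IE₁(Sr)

The general trend: first ionisation energy increases across a period and decreases down a group.
(A) Kr (period 4, group 18) vs Sn (period 5, group 14): the stated order agrees with the simple trend.
(B) Sn (period 5, group 14) vs Rb (period 5, group 1): the stated order agrees with the simple trend.
(C) N (period 2, group 15) vs O (period 2, group 16): the stated order contradicts the simple trend.
(D) I (period 5, group 17) vs Sr (period 5, group 2): the stated order agrees with the simple trend.
The exception is (C): pairing an electron in O's 2p⁴ costs repulsion energy, so O ionizes more easily than half-filled N (2p³).

(C)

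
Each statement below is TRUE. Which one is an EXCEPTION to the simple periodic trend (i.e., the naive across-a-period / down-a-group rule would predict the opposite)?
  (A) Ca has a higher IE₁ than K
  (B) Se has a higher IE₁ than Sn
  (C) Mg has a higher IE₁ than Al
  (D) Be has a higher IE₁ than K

(C)

The general trend: IE₁ increases across a period and decreases down a group.
(A) Ca (period 4, group 2) vs K (period 4, group 1): the stated order agrees with the simple trend.
(B) Se (period 4, group 16) vs Sn (period 5, group 14): the stated order agrees with the simple trend.
(C) Mg (period 3, group 2) vs Al (period 3, group 13): the stated order contradicts the simple trend.
(D) Be (period 2, group 2) vs K (period 4, group 1): the stated order agrees with the simple trend.
The exception is (C): Al's single 3p electron is easier to remove than one from Mg's filled 3s².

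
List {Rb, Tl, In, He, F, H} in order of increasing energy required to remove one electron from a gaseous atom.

H is in period 1, group 1; He is in period 1, group 18; F is in period 2, group 17; Rb is in period 5, group 1; In is in period 5, group 13; Tl is in period 6, group 13.
Across a period the outer electron is held more tightly (higher IE₁); down a group it sits in a higher shell, more shielded, and comes off more easily.
Here both period and group differ, so the two effects have to be weighed against each other.
In > Rb: In lies to the right of Rb in period 5, so the across-period effect alone puts In higher.
Tl > In: this pair runs against the simple trend — see the exception note.
H > Tl: period and group pull opposite ways; the down-group shift dominates (1312 vs 589 kJ/mol).
F > H: period and group pull opposite ways; the across-period shift dominates (1681 vs 1312 kJ/mol).
He > F: both effects reinforce here, so He is clearly the higher of the two.
Note the exception: Tl has a higher first ionization energy than In, contrary to the simple trend — relativistic 6s stabilisation and poor 4f/5d shielding distort the trend for the heavy p-block elements.
Approximate values (kJ/mol): H 1312, He 2372, F 1681, Rb 403, In 558, Tl 589.
So from lowest to highest: Rb < In < Tl < H < F < He.

Rb, In, Tl, H, F, He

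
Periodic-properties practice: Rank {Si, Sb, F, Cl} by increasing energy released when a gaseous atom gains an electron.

F is in period 2, group 17; Si is in period 3, group 14; Cl is in period 3, group 17; Sb is in period 5, group 15.
Electron affinity generally becomes more exothermic across a period toward the halogens and less exothermic down a group.
Neither a single period nor a single group — weigh both effects.
Si > Sb: period and group pull opposite ways; the down-group shift dominates (134 vs 103 kJ/mol).
F > Si: relative to Si, both the across-period and down-group shifts push F's electron affinity up.
Cl > F: this pair runs against the simple trend — see the exception note.
Note the exception: Cl has a higher electron affinity than F, contrary to the simple trend — F's small 2p subshell makes the incoming electron feel strong e⁻–e⁻ repulsion, so Cl actually releases more energy on gaining an electron.
Approximate values (kJ/mol): F 328, Si 134, Cl 349, Sb 103.
So from lowest to highest: Sb < Si < F < Cl.

Sb, Si, F, Cl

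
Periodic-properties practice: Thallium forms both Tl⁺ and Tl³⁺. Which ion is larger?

Tl⁺

Both ions have Z = 81 protons, but Tl³⁺ has lost more electrons, so its remaining electrons feel a larger effective nuclear charge per electron and are pulled in more tightly.
Higher positive charge → smaller ion, so Tl⁺ > Tl³⁺.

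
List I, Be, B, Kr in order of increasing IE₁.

Be is in period 2, group 2; B is in period 2, group 13; Kr is in period 4, group 18; I is in period 5, group 17.
IE₁ increases left→right with effective nuclear charge and decreases top→bottom as the valence shell moves farther out.
These span different periods and groups, so the two trends combine.
Be > B: this pair runs against the simple trend — see the exception note.
I > Be: period and group pull opposite ways; the across-period shift dominates (1008 vs 900 kJ/mol).
Kr > I: relative to I, both the across-period and down-group shifts push Kr's first ionization energy up.
Note the exception: Be has a higher first ionization energy than B, contrary to the simple trend — removing B's lone 2p electron is easier than breaking Be's filled 2s².
For reference (kJ/mol): Be 900, B 801, Kr 1351, I 1008.
So from lowest to highest: B < Be < I < Kr.

B, Be, I, Kr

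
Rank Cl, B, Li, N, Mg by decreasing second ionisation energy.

After 1 electron has been removed, what remains? Cl⁺ still has 6 valence electrons; B⁺ still has 2 valence electrons; Li⁺ is the bare [He] core; N⁺ still has 4 valence electrons; Mg⁺ still has 1 valence electron.
Breaking into a closed-shell core is much more expensive than removing a leftover valence electron — Li has the largest IE_2 here.
Valence configurations: Cl⁺ [Ne]3s²3p⁴, B⁺ [He]2s², N⁺ [He]2s²2p², Mg⁺ [Ne]3s¹.
Tabulated IE_2 (kJ/mol): Cl 2298, B 2427, Li 7298, N 2856, Mg 1451.
Overall IE_2 order: Mg < Cl < B < N < Li.

Li, N, B, Cl, Mg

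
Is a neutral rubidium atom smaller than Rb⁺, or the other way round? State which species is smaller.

Forming Rb⁺ removes 1 electron from Rb. Fewer electrons for the same nuclear charge means less shielding and a higher Z_eff on the remaining electrons, and for main-group metals the entire outer shell is lost.
A cation is smaller than its parent atom: Rb⁺ < Rb.

Rb⁺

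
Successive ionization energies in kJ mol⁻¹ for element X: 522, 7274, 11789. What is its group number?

Look for the largest jump between consecutive ionization energies: IE2/IE1 ≈ 13.9, far larger than any earlier ratio.
That jump marks the point where a core electron is being removed. So the atom has 1 valence electron.
A main-group element with 1 valence electron is in group 1.

Group 1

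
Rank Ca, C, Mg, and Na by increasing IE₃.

After 2 electrons have been removed, what remains? Ca²⁺ is the bare [Ar] core; C²⁺ still has 2 valence electrons; Mg²⁺ is the bare [Ne] core; Na²⁺ is already 1 electron into the core.
Core electrons are held far more tightly than valence electrons, so Ca, Na and Mg top the IE_3 order.
Approximate IE_3 values (kJ/mol): Ca 4912, C 4620, Mg 7733, Na 6910.
Overall IE_3 order: C < Ca < Na < Mg.

C < Ca < Na < Mg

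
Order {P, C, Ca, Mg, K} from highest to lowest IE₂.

IE_2 is the cost of taking one more electron from the +1 cation: P⁺ still has 4 valence electrons; C⁺ still has 3 valence electrons; Ca⁺ still has 1 valence electron; Mg⁺ still has 1 valence electron; K⁺ is the bare [Ar] core.
Core electrons are held far more tightly than valence electrons, so K tops the IE_2 order.
Valence configurations: P⁺ [Ne]3s²3p², C⁺ [He]2s²2p¹, Ca⁺ [Ar]4s¹, Mg⁺ [Ne]3s¹.
The numbers (kJ/mol): P 1907, C 2353, Ca 1145, Mg 1451, K 3052.
Hence IE_2: Ca < Mg < P < C < K.

K > C > P > Mg > Ca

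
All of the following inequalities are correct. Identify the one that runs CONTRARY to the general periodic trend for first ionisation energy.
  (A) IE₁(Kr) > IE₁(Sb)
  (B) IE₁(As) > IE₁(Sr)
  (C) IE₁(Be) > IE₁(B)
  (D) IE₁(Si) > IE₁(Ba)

The general trend: first ionisation energy increases across a period and decreases down a group.
(A) Kr (period 4, group 18) vs Sb (period 5, group 15): the stated order agrees with the simple trend.
(B) As (period 4, group 15) vs Sr (period 5, group 2): the stated order agrees with the simple trend.
(C) Be (period 2, group 2) vs B (period 2, group 13): the stated order contradicts the simple trend.
(D) Si (period 3, group 14) vs Ba (period 6, group 2): the stated order agrees with the simple trend.
The exception is (C): removing B's lone 2p electron is easier than breaking Be's filled 2s².

(C)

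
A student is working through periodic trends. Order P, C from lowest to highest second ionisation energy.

P, C

IE_2 is the cost of taking one more electron from the +1 cation: P⁺ still has 4 valence electrons; C⁺ still has 3 valence electrons.
All are still removing valence electrons, so compare the +1 ions as you would atoms: IE_2 generally rises across a period (higher Z_eff) and falls down a group (larger shell), subject to the usual subshell exceptions.
Valence configurations: P⁺ [Ne]3s²3p², C⁺ [He]2s²2p¹.
Approximate IE_2 values (kJ/mol): P 1907, C 2353.
Overall IE_2 order: P < C.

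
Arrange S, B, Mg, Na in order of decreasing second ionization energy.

The second ionization energy removes an electron from the +1 ion. For each element: S⁺ still has 5 valence electrons; B⁺ still has 2 valence electrons; Mg⁺ still has 1 valence electron; Na⁺ is the bare [Ne] core.
Pulling an electron out of a noble-gas core costs far more than removing a remaining valence electron, so Na sits at the high end of IE_2.
Valence configurations: S⁺ [Ne]3s²3p³, B⁺ [He]2s², Mg⁺ [Ne]3s¹.
The numbers (kJ/mol): S 2252, B 2427, Mg 1451, Na 4562.
Putting it together, IE_2: Mg < S < B < Na.

Na > B > S > Mg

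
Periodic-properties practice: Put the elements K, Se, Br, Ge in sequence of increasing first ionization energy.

K is in period 4, group 1; Ge is in period 4, group 14; Se is in period 4, group 16; Br is in period 4, group 17.
First ionization energy rises across a period (greater Z_eff holds electrons more tightly) and falls down a group (valence electrons are farther from the nucleus).
All lie in period 4, so first ionization energy increases left to right.
So from lowest to highest: K < Ge < Se < Br.

K < Ge < Se < Br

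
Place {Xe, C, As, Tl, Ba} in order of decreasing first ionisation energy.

Xe > C > As > Tl > Ba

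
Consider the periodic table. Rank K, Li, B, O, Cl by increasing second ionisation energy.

Cl < B < K < O < Li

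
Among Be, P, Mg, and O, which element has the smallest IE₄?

P

The fourth ionization energy removes an electron from the +3 ion. For each element: Be³⁺ is already 1 electron into the core; P³⁺ still has 2 valence electrons; Mg³⁺ is already 1 electron into the core; O³⁺ still has 3 valence electrons.
Core electrons are held far more tightly than valence electrons, so Mg and Be top the IE_4 order.
Valence configurations: P³⁺ [Ne]3s², O³⁺ [He]2s²2p¹.
The numbers (kJ/mol): Be 21007, P 4964, Mg 10543, O 7469.
So the fourth ionization energies run P < O < Mg < Be.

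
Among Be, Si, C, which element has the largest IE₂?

C

IE_2 is the cost of taking one more electron from the +1 cation: Be⁺ still has 1 valence electron; Si⁺ still has 3 valence electrons; C⁺ still has 3 valence electrons.
All are still removing valence electrons, so compare the +1 ions as you would atoms: IE_2 generally rises across a period (higher Z_eff) and falls down a group (larger shell), subject to the usual subshell exceptions.
Valence configurations: Be⁺ [He]2s¹, Si⁺ [Ne]3s²3p¹, C⁺ [He]2s²2p¹.
Approximate IE_2 values (kJ/mol): Be 1757, Si 1577, C 2353.
Putting it together, IE_2: Si < Be < C.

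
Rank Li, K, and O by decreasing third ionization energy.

Li, O, K

IE_3 is the cost of taking one more electron from the +2 cation: Li²⁺ is already 1 electron into the core; K²⁺ is already 1 electron into the core; O²⁺ still has 4 valence electrons.
Usually core removal costs more than valence removal, but here the competition is close: a tightly held n=2 valence electron can cost more to remove than an n=3 core electron, so the actual values have to decide it.
The numbers (kJ/mol): Li 11815, K 4420, O 5300.
Overall IE_3 order: K < O < Li.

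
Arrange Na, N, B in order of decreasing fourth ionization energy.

B, Na, N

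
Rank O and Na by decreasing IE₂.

IE_2 is the cost of taking one more electron from the +1 cation: O⁺ still has 5 valence electrons; Na⁺ is the bare [Ne] core.
Breaking into a closed-shell core is much more expensive than removing a leftover valence electron — Na has the largest IE_2 here.
The numbers (kJ/mol): O 3388, Na 4562.
Overall IE_2 order: O < Na.

Na > O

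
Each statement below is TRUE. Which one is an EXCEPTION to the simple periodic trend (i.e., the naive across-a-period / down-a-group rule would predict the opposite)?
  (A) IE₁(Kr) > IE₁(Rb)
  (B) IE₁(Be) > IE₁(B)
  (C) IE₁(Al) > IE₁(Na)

The general trend: first ionization energy increases across a period and decreases down a group.
(A) Kr (period 4, group 18) vs Rb (period 5, group 1): the stated order agrees with the simple trend.
(B) Be (period 2, group 2) vs B (period 2, group 13): the stated order contradicts the simple trend.
(C) Al (period 3, group 13) vs Na (period 3, group 1): the stated order agrees with the simple trend.
The exception is (B): removing B's lone 2p electron is easier than breaking Be's filled 2s².

(B)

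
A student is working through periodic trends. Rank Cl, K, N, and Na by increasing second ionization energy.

Cl < N < K < Na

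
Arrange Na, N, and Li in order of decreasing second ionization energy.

IE_2 is the cost of taking one more electron from the +1 cation: Na⁺ is the bare [Ne] core; N⁺ still has 4 valence electrons; Li⁺ is the bare [He] core.
Pulling an electron out of a noble-gas core costs far more than removing a remaining valence electron, so Na and Li sit at the high end of IE_2.
Tabulated IE_2 (kJ/mol): Na 4562, N 2856, Li 7298.
Putting it together, IE_2: N < Na < Li.

Li > Na > N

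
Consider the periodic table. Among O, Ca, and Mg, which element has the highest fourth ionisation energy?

After 3 electrons have been removed, what remains? O³⁺ still has 3 valence electrons; Ca³⁺ is already 1 electron into the core; Mg³⁺ is already 1 electron into the core.
Usually core removal costs more than valence removal, but here the competition is close: a tightly held n=2 valence electron can cost more to remove than an n=3 core electron, so the actual values have to decide it.
Tabulated IE_4 (kJ/mol): O 7469, Ca 6491, Mg 10543.
Putting it together, IE_4: Ca < O < Mg.

Mg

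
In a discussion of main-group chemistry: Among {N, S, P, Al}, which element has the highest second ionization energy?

N

IE_2 is the cost of taking one more electron from the +1 cation: N⁺ still has 4 valence electrons; S⁺ still has 5 valence electrons; P⁺ still has 4 valence electrons; Al⁺ still has 2 valence electrons.
All are still removing valence electrons, so compare the +1 ions as you would atoms: IE_2 generally rises across a period (higher Z_eff) and falls down a group (larger shell), subject to the usual subshell exceptions.
Valence configurations: N⁺ [He]2s²2p², S⁺ [Ne]3s²3p³, P⁺ [Ne]3s²3p², Al⁺ [Ne]3s².
Approximate IE_2 values (kJ/mol): N 2856, S 2252, P 1907, Al 1817.
Putting it together, IE_2: Al < P < S < N.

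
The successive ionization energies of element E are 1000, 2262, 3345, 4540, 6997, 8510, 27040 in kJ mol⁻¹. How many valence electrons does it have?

6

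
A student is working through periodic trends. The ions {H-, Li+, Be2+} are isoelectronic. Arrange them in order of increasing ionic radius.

All of these have 2 electrons, so size is governed by nuclear charge alone: the more protons, the stronger the pull on the same electron cloud, and the smaller the ion.
Nuclear charges: Be2+ (Z=4), Li+ (Z=3), H- (Z=1).
Smallest to largest: Be2+ < Li+ < H-.

Be2+ < Li+ < H-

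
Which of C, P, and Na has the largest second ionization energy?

Na

The second ionization energy removes an electron from the +1 ion. For each element: C⁺ still has 3 valence electrons; P⁺ still has 4 valence electrons; Na⁺ is the bare [Ne] core.
Core electrons are held far more tightly than valence electrons, so Na tops the IE_2 order.
Valence configurations: C⁺ [He]2s²2p¹, P⁺ [Ne]3s²3p².
Approximate IE_2 values (kJ/mol): C 2353, P 1907, Na 4562.
Overall IE_2 order: P < C < Na.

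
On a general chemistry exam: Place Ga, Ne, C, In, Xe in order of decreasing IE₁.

Ne > Xe > C > Ga > In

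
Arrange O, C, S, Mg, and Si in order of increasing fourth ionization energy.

The fourth ionization energy removes an electron from the +3 ion. For each element: O³⁺ still has 3 valence electrons; C³⁺ still has 1 valence electron; S³⁺ still has 3 valence electrons; Mg³⁺ is already 1 electron into the core; Si³⁺ still has 1 valence electron.
Core electrons are held far more tightly than valence electrons, so Mg tops the IE_4 order.
Valence configurations: O³⁺ [He]2s²2p¹, C³⁺ [He]2s¹, S³⁺ [Ne]3s²3p¹, Si³⁺ [Ne]3s¹.
The numbers (kJ/mol): O 7469, C 6223, S 4556, Mg 10543, Si 4356.
Overall IE_4 order: Si < S < C < O < Mg.

Si < S < C < O < Mg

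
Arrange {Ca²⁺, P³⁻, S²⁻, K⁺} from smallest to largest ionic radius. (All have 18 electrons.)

All of these have 18 electrons, so size is governed by nuclear charge alone: the more protons, the stronger the pull on the same electron cloud, and the smaller the ion.
Nuclear charges: Ca²⁺ (Z=20), K⁺ (Z=19), S²⁻ (Z=16), P³⁻ (Z=15).
Smallest to largest: Ca²⁺ < K⁺ < S²⁻ < P³⁻.

Ca²⁺, K⁺, S²⁻, P³⁻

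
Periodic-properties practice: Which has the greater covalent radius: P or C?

P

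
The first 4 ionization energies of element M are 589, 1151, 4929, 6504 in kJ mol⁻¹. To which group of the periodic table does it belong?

Look for the largest jump between consecutive ionization energies: IE3/IE2 ≈ 4.3, far larger than any earlier ratio.
That jump marks the point where a core electron is being removed. So the atom has 2 valence electrons.
A main-group element with 2 valence electrons is in group 2.

Group 2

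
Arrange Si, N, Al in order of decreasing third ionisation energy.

The third ionization energy removes an electron from the +2 ion. For each element: Si²⁺ still has 2 valence electrons; N²⁺ still has 3 valence electrons; Al²⁺ still has 1 valence electron.
All are still removing valence electrons, so compare the +2 ions as you would atoms: IE_3 generally rises across a period (higher Z_eff) and falls down a group (larger shell), subject to the usual subshell exceptions.
Valence configurations: Si²⁺ [Ne]3s², N²⁺ [He]2s²2p¹, Al²⁺ [Ne]3s¹.
Approximate IE_3 values (kJ/mol): Si 3232, N 4578, Al 2745.
So the third ionization energies run Al < Si < N.

N, Si, Al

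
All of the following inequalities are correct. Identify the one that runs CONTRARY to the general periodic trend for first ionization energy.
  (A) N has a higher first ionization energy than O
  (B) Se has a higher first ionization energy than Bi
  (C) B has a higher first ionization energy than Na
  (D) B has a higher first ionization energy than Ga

(A)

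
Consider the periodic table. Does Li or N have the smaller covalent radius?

Li is in period 2, group 1; N is in period 2, group 15.
Atomic radius shrinks across a period as nuclear charge pulls the same shell inward, and grows down a group as new shells are added.
All lie in period 2, so atomic radius increases right to left.
So N has the smaller covalent radius (N < Li).

N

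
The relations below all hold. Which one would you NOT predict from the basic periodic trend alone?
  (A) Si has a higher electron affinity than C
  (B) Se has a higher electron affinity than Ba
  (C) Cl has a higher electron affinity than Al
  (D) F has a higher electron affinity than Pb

(A)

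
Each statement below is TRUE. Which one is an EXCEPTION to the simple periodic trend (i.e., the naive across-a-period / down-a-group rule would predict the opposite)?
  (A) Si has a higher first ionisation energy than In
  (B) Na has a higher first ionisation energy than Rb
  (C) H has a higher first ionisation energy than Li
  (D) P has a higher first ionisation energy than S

The general trend: first ionisation energy increases across a period and decreases down a group.
(A) Si (period 3, group 14) vs In (period 5, group 13): the stated order agrees with the simple trend.
(B) Na (period 3, group 1) vs Rb (period 5, group 1): the stated order agrees with the simple trend.
(C) H (period 1, group 1) vs Li (period 2, group 1): the stated order agrees with the simple trend.
(D) P (period 3, group 15) vs S (period 3, group 16): the stated order contradicts the simple trend.
The exception is (D): S (3p⁴) ionizes more easily than half-filled P (3p³) because the paired 3p electron in S is pushed out by e⁻–e⁻ repulsion.

(D)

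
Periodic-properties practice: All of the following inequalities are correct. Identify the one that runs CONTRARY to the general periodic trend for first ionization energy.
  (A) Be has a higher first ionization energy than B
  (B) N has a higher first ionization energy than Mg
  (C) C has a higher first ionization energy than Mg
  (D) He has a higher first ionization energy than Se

(A)

The general trend: first ionization energy increases across a period and decreases down a group.
(A) Be (period 2, group 2) vs B (period 2, group 13): the stated order contradicts the simple trend.
(B) N (period 2, group 15) vs Mg (period 3, group 2): the stated order agrees with the simple trend.
(C) C (period 2, group 14) vs Mg (period 3, group 2): the stated order agrees with the simple trend.
(D) He (period 1, group 18) vs Se (period 4, group 16): the stated order agrees with the simple trend.
The exception is (A): removing B's lone 2p electron is easier than breaking Be's filled 2s².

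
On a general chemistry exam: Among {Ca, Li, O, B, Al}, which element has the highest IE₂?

The second ionization energy removes an electron from the +1 ion. For each element: Ca⁺ still has 1 valence electron; Li⁺ is the bare [He] core; O⁺ still has 5 valence electrons; B⁺ still has 2 valence electrons; Al⁺ still has 2 valence electrons.
Pulling an electron out of a noble-gas core costs far more than removing a remaining valence electron, so Li sits at the high end of IE_2.
Valence configurations: Ca⁺ [Ar]4s¹, O⁺ [He]2s²2p³, B⁺ [He]2s², Al⁺ [Ne]3s².
Tabulated IE_2 (kJ/mol): Ca 1145, Li 7298, O 3388, B 2427, Al 1817.
Overall IE_2 order: Ca < Al < B < O < Li.

Li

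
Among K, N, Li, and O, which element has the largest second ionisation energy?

The second ionization energy removes an electron from the +1 ion. For each element: K⁺ is the bare [Ar] core; N⁺ still has 4 valence electrons; Li⁺ is the bare [He] core; O⁺ still has 5 valence electrons.
Usually core removal costs more than valence removal, but here the competition is close: a tightly held n=2 valence electron can cost more to remove than an n=3 core electron, so the actual values have to decide it.
Valence configurations: N⁺ [He]2s²2p², O⁺ [He]2s²2p³.
Tabulated IE_2 (kJ/mol): K 3052, N 2856, Li 7298, O 3388.
Hence IE_2: N < K < O < Li.

Li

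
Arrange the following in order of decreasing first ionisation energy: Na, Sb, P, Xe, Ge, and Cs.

Xe > P > Sb > Ge > Na > Cs

Na is in period 3, group 1; P is in period 3, group 15; Ge is in period 4, group 14; Sb is in period 5, group 15; Xe is in period 5, group 18; Cs is in period 6, group 1.
IE₁ increases left→right with effective nuclear charge and decreases top→bottom as the valence shell moves farther out.
Neither a single period nor a single group — weigh both effects.
Na > Cs: Na sits above Cs in group 1, so the down-group effect alone puts Na higher.
Ge > Na: the two effects oppose for this pair; the across-period effect wins (762 vs 496 kJ/mol).
Sb > Ge: period and group pull opposite ways; the across-period shift dominates (831 vs 762 kJ/mol).
P > Sb: P sits above Sb in group 15, so the down-group effect alone puts P higher.
Xe > P: the two effects oppose for this pair; the across-period effect wins (1170 vs 1012 kJ/mol).
Tabulated first ionization energy (kJ/mol): Na 496, P 1012, Ge 762, Sb 831, Xe 1170, Cs 376.
So from highest to lowest: Xe > P > Sb > Ge > Na > Cs.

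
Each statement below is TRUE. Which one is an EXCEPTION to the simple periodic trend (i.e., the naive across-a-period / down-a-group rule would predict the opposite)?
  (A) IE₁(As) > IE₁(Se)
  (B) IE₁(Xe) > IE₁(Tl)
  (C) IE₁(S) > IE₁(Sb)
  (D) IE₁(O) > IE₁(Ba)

(A)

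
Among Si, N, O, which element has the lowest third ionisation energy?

Si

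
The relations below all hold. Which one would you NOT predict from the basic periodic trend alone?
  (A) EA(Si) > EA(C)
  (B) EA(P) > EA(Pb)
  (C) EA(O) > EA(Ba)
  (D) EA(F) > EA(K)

The general trend: electron affinity increases across a period and decreases down a group.
(A) Si (period 3, group 14) vs C (period 2, group 14): the stated order contradicts the simple trend.
(B) P (period 3, group 15) vs Pb (period 6, group 14): the stated order agrees with the simple trend.
(C) O (period 2, group 16) vs Ba (period 6, group 2): the stated order agrees with the simple trend.
(D) F (period 2, group 17) vs K (period 4, group 1): the stated order agrees with the simple trend.
The exception is (A): Si's larger, more diffuse 3p orbitals accept an added electron slightly more readily than C's compact 2p.

(A)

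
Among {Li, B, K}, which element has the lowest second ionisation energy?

Consider each +1 ion: Li⁺ is the bare [He] core; B⁺ still has 2 valence electrons; K⁺ is the bare [Ar] core.
Breaking into a closed-shell core is much more expensive than removing a leftover valence electron — K and Li have the largest IE_2 here.
Approximate IE_2 values (kJ/mol): Li 7298, B 2427, K 3052.
Overall IE_2 order: B < K < Li.

B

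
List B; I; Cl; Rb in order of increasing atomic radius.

B is in period 2, group 13; Cl is in period 3, group 17; Rb is in period 5, group 1; I is in period 5, group 17.
Radius decreases left→right (rising Z_eff, same n) and increases top→bottom (higher n).
Here both period and group differ, so the two effects have to be weighed against each other.
Cl > B: the two effects oppose for this pair; the down-group effect wins (99 vs 85 pm).
I > Cl: I sits below Cl in group 17, so the down-group effect alone puts I larger.
Rb > I: both are in period 5; the period trend gives Rb the larger value.
For reference (pm): B 85, Cl 99, Rb 210, I 133.
So from smallest to largest: B < Cl < I < Rb.

B, Cl, I, Rb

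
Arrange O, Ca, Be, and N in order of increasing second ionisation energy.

After 1 electron has been removed, what remains? O⁺ still has 5 valence electrons; Ca⁺ still has 1 valence electron; Be⁺ still has 1 valence electron; N⁺ still has 4 valence electrons.
All are still removing valence electrons, so compare the +1 ions as you would atoms: IE_2 generally rises across a period (higher Z_eff) and falls down a group (larger shell), subject to the usual subshell exceptions.
Valence configurations: O⁺ [He]2s²2p³, Ca⁺ [Ar]4s¹, Be⁺ [He]2s¹, N⁺ [He]2s²2p².
The numbers (kJ/mol): O 3388, Ca 1145, Be 1757, N 2856.
So the second ionization energies run Ca < Be < N < O.

Ca < Be < N < O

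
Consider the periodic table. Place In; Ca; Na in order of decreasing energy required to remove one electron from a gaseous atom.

Ca, In, Na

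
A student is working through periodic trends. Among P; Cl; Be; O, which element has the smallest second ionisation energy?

Consider each +1 ion: P⁺ still has 4 valence electrons; Cl⁺ still has 6 valence electrons; Be⁺ still has 1 valence electron; O⁺ still has 5 valence electrons.
All are still removing valence electrons, so compare the +1 ions as you would atoms: IE_2 generally rises across a period (higher Z_eff) and falls down a group (larger shell), subject to the usual subshell exceptions.
Valence configurations: P⁺ [Ne]3s²3p², Cl⁺ [Ne]3s²3p⁴, Be⁺ [He]2s¹, O⁺ [He]2s²2p³.
Tabulated IE_2 (kJ/mol): P 1907, Cl 2298, Be 1757, O 3388.
Putting it together, IE_2: Be < P < Cl < O.

Be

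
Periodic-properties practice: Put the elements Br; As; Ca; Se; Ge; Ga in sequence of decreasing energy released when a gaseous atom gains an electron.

Br > Se > Ge > As > Ga > Ca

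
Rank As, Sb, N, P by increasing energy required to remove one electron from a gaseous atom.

N is in period 2, group 15; P is in period 3, group 15; As is in period 4, group 15; Sb is in period 5, group 15.
IE₁ increases left→right with effective nuclear charge and decreases top→bottom as the valence shell moves farther out.
All are in group 15, so first ionization energy increases up the group.
So from lowest to highest: Sb < As < P < N.

Sb, As, P, N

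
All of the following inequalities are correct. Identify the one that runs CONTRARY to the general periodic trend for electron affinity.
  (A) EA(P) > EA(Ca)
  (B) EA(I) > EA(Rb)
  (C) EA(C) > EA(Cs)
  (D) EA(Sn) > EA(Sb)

The general trend: electron affinity increases across a period and decreases down a group.
(A) P (period 3, group 15) vs Ca (period 4, group 2): the stated order agrees with the simple trend.
(B) I (period 5, group 17) vs Rb (period 5, group 1): the stated order agrees with the simple trend.
(C) C (period 2, group 14) vs Cs (period 6, group 1): the stated order agrees with the simple trend.
(D) Sn (period 5, group 14) vs Sb (period 5, group 15): the stated order contradicts the simple trend.
The exception is (D): adding an electron to Sb's half-filled 5p³ is unfavourable, so Sn has the more exothermic EA.

(D)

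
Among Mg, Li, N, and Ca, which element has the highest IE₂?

Li

IE_2 is the cost of taking one more electron from the +1 cation: Mg⁺ still has 1 valence electron; Li⁺ is the bare [He] core; N⁺ still has 4 valence electrons; Ca⁺ still has 1 valence electron.
Core electrons are held far more tightly than valence electrons, so Li tops the IE_2 order.
Valence configurations: Mg⁺ [Ne]3s¹, N⁺ [He]2s²2p², Ca⁺ [Ar]4s¹.
Approximate IE_2 values (kJ/mol): Mg 1451, Li 7298, N 2856, Ca 1145.
Hence IE_2: Ca < Mg < N < Li.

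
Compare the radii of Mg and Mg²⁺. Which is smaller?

Mg²⁺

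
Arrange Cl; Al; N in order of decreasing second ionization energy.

N > Cl > Al

The second ionization energy removes an electron from the +1 ion. For each element: Cl⁺ still has 6 valence electrons; Al⁺ still has 2 valence electrons; N⁺ still has 4 valence electrons.
All are still removing valence electrons, so compare the +1 ions as you would atoms: IE_2 generally rises across a period (higher Z_eff) and falls down a group (larger shell), subject to the usual subshell exceptions.
Valence configurations: Cl⁺ [Ne]3s²3p⁴, Al⁺ [Ne]3s², N⁺ [He]2s²2p².
The numbers (kJ/mol): Cl 2298, Al 1817, N 2856.
Putting it together, IE_2: Al < Cl < N.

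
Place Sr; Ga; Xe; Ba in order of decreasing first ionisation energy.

Ga is in period 4, group 13; Sr is in period 5, group 2; Xe is in period 5, group 18; Ba is in period 6, group 2.
Removing the outermost electron gets harder across a period and easier down a group.
These span different periods and groups, so the two trends combine.
Sr > Ba: they share group 2; the group trend gives Sr the larger value.
Ga > Sr: both effects reinforce here, so Ga is clearly the higher of the two.
Xe > Ga: the two effects oppose for this pair; the across-period effect wins (1170 vs 579 kJ/mol).
Approximate values (kJ/mol): Ga 579, Sr 550, Xe 1170, Ba 503.
So from highest to lowest: Xe > Ga > Sr > Ba.

Xe, Ga, Sr, Ba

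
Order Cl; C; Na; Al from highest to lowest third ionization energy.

The third ionization energy removes an electron from the +2 ion. For each element: Cl²⁺ still has 5 valence electrons; C²⁺ still has 2 valence electrons; Na²⁺ is already 1 electron into the core; Al²⁺ still has 1 valence electron.
Breaking into a closed-shell core is much more expensive than removing a leftover valence electron — Na has the largest IE_3 here.
Valence configurations: Cl²⁺ [Ne]3s²3p³, C²⁺ [He]2s², Al²⁺ [Ne]3s¹.
Tabulated IE_3 (kJ/mol): Cl 3822, C 4620, Na 6910, Al 2745.
Hence IE_3: Al < Cl < C < Na.

Na > C > Cl > Al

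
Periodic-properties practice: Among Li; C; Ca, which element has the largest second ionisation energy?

After 1 electron has been removed, what remains? Li⁺ is the bare [He] core; C⁺ still has 3 valence electrons; Ca⁺ still has 1 valence electron.
Pulling an electron out of a noble-gas core costs far more than removing a remaining valence electron, so Li sits at the high end of IE_2.
Valence configurations: C⁺ [He]2s²2p¹, Ca⁺ [Ar]4s¹.
Approximate IE_2 values (kJ/mol): Li 7298, C 2353, Ca 1145.
So the second ionization energies run Ca < C < Li.

Li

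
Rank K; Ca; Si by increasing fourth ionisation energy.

IE_4 is the cost of taking one more electron from the +3 cation: K³⁺ is already 2 electrons into the core; Ca³⁺ is already 1 electron into the core; Si³⁺ still has 1 valence electron.
Core electrons are held far more tightly than valence electrons, so K and Ca top the IE_4 order.
Tabulated IE_4 (kJ/mol): K 5877, Ca 6491, Si 4356.
Hence IE_4: Si < K < Ca.

Si < K < Ca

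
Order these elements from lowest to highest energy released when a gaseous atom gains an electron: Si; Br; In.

Si is in period 3, group 14; Br is in period 4, group 17; In is in period 5, group 13.
Atoms with high Z_eff and room in the valence shell (especially the halogens) have the most exothermic electron affinities.
These span different periods and groups, so the two trends combine.
Si > In: relative to In, both the across-period and down-group shifts push Si's electron affinity up.
Br > Si: period and group pull opposite ways; the across-period shift dominates (325 vs 134 kJ/mol).
Tabulated electron affinity (kJ/mol): Si 134, Br 325, In 29.
So from lowest to highest: In < Si < Br.

In < Si < Br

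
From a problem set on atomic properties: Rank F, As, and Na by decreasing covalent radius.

Na, As, F

F is in period 2, group 17; Na is in period 3, group 1; As is in period 4, group 15.
Atomic radius shrinks across a period as nuclear charge pulls the same shell inward, and grows down a group as new shells are added.
Neither a single period nor a single group — weigh both effects.
As > F: relative to F, both the across-period and down-group shifts push As's atomic radius up.
Na > As: period and group pull opposite ways; the across-period shift dominates (155 vs 121 pm).
Approximate values (pm): F 64, Na 155, As 121.
So from largest to smallest: Na > As > F.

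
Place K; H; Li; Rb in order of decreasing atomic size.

H is in period 1, group 1; Li is in period 2, group 1; K is in period 4, group 1; Rb is in period 5, group 1.
Across a period the added protons contract the valence shell; down a group each new principal shell makes the atom larger.
All are in group 1, so atomic radius increases down the group.
So from largest to smallest: Rb > K > Li > H.

Rb > K > Li > H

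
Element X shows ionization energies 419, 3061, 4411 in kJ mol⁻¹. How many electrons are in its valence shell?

1

Look for the largest jump between consecutive ionization energies: IE2/IE1 ≈ 7.3, far larger than any earlier ratio.
That jump marks the point where a core electron is being removed. So the atom has 1 valence electron.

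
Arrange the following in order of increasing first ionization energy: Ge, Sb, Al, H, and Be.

First ionization energy rises across a period (greater Z_eff holds electrons more tightly) and falls down a group (valence electrons are farther from the nucleus).
These sit on a diagonal, where the across-period and down-group effects partly cancel.
Ge > Al: the two effects oppose for this pair; the across-period effect wins (762 vs 578 kJ/mol).
Sb > Ge: period and group pull opposite ways; the across-period shift dominates (831 vs 762 kJ/mol).
Be > Sb: the two effects oppose for this pair; the down-group effect wins (900 vs 831 kJ/mol).
H > Be: the two effects oppose for this pair; the down-group effect wins (1312 vs 900 kJ/mol).
Approximate values (kJ/mol): H 1312, Be 900, Al 578, Ge 762, Sb 831.
So from lowest to highest: Al < Ge < Sb < Be < H.

Al, Ge, Sb, Be, H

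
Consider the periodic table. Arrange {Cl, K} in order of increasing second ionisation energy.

Cl < K

After 1 electron has been removed, what remains? Cl⁺ still has 6 valence electrons; K⁺ is the bare [Ar] core.
Core electrons are held far more tightly than valence electrons, so K tops the IE_2 order.
Approximate IE_2 values (kJ/mol): Cl 2298, K 3052.
Overall IE_2 order: Cl < K.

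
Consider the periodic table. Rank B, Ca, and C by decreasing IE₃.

Ca, C, B

Consider each +2 ion: B²⁺ still has 1 valence electron; Ca²⁺ is the bare [Ar] core; C²⁺ still has 2 valence electrons.
Core electrons are held far more tightly than valence electrons, so Ca tops the IE_3 order.
Valence configurations: B²⁺ [He]2s¹, C²⁺ [He]2s².
Approximate IE_3 values (kJ/mol): B 3660, Ca 4912, C 4620.
So the third ionization energies run B < C < Ca.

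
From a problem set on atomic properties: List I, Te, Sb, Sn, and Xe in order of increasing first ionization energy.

Sn < Sb < Te < I < Xe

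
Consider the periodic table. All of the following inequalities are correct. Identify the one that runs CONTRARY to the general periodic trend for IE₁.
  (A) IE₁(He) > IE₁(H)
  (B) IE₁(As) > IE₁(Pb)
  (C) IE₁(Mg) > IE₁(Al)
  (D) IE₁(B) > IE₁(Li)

The general trend: IE₁ increases across a period and decreases down a group.
(A) He (period 1, group 18) vs H (period 1, group 1): the stated order agrees with the simple trend.
(B) As (period 4, group 15) vs Pb (period 6, group 14): the stated order agrees with the simple trend.
(C) Mg (period 3, group 2) vs Al (period 3, group 13): the stated order contradicts the simple trend.
(D) B (period 2, group 13) vs Li (period 2, group 1): the stated order agrees with the simple trend.
The exception is (C): Al's single 3p electron is easier to remove than one from Mg's filled 3s².

(C)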